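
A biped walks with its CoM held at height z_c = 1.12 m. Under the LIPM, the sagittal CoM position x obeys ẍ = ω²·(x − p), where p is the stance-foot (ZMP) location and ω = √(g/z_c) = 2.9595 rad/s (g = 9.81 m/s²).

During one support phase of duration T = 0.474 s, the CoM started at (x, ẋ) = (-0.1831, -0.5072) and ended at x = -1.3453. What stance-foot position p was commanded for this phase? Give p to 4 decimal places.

ωT = 2.9595·0.474 = 1.402803; cosh(ωT) = 2.156245, sinh(ωT) = 1.910338
x(T) = p + (x₀−p)·cosh(ωT) + (ẋ₀/ω)·sinh(ωT) ⇒ p·(1 − cosh) = x(T) − x₀·cosh − (ẋ₀/ω)·sinh
numerator   = -1.3453 − (-0.1831)·2.156245 − (-0.5072/2.9595)·1.910338 = -0.623097
denominator = 1 − 2.156245 = -1.156245
p = -0.623097 / -1.156245 = 0.5389

p = 0.5389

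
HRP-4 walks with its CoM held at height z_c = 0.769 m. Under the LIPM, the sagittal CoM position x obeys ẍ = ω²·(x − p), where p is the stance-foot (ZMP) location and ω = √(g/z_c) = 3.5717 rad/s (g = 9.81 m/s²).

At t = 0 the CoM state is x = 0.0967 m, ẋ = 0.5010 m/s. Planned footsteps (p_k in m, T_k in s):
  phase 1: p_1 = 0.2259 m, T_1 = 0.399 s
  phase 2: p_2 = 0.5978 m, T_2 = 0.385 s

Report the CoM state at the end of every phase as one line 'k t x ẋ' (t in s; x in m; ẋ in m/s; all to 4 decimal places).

1 0.3990 0.2165 0.1979
2 0.7840 -0.1019 -2.1048

phase 1: p=0.2259, T=0.399, ωT=1.425108, cosh=2.199395, sinh=1.958913; start (x,ẋ)=(0.096700, 0.501000) → end (x,ẋ)=(0.216514, 0.197930)
phase 2: p=0.5978, T=0.385, ωT=1.375104, cosh=2.104152, sinh=1.851338; start (x,ẋ)=(0.216514, 0.197930) → end (x,ẋ)=(-0.101890, -2.104754)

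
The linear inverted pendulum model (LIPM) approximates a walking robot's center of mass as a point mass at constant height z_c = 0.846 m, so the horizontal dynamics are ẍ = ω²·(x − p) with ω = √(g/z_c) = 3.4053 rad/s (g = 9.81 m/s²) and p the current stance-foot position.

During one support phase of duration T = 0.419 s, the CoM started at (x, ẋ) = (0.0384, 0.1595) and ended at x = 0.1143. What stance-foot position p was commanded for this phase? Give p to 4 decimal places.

p = 0.0517

ωT = 3.4053·0.419 = 1.426821; cosh(ωT) = 2.202753, sinh(ωT) = 1.962682
x(T) = p + (x₀−p)·cosh(ωT) + (ẋ₀/ω)·sinh(ωT) ⇒ p·(1 − cosh) = x(T) − x₀·cosh − (ẋ₀/ω)·sinh
numerator   = 0.1143 − (0.0384)·2.202753 − (0.1595/3.4053)·1.962682 = -0.062215
denominator = 1 − 2.202753 = -1.202753
p = -0.062215 / -1.202753 = 0.0517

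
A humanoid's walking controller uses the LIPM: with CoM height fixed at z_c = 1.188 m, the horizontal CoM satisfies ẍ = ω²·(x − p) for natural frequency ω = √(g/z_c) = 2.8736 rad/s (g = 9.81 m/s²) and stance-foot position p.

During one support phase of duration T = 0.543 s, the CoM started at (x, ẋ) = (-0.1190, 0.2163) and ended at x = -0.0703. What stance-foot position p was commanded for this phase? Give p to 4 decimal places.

p = -0.0365

ωT = 2.8736·0.543 = 1.560365; cosh(ωT) = 2.485309, sinh(ωT) = 2.275249
x(T) = p + (x₀−p)·cosh(ωT) + (ẋ₀/ω)·sinh(ωT) ⇒ p·(1 − cosh) = x(T) − x₀·cosh − (ẋ₀/ω)·sinh
numerator   = -0.0703 − (-0.1190)·2.485309 − (0.2163/2.8736)·2.275249 = 0.054190
denominator = 1 − 2.485309 = -1.485309
p = 0.054190 / -1.485309 = -0.0365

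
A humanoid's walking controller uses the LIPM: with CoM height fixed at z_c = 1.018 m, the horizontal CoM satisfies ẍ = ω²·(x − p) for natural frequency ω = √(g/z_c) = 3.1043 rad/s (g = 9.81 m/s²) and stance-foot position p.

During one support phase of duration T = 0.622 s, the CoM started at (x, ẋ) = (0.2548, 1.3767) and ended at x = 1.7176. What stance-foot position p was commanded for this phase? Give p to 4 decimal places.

ωT = 3.1043·0.622 = 1.930875; cosh(ωT) = 3.520280, sinh(ωT) = 3.375259
x(T) = p + (x₀−p)·cosh(ωT) + (ẋ₀/ω)·sinh(ωT) ⇒ p·(1 − cosh) = x(T) − x₀·cosh − (ẋ₀/ω)·sinh
numerator   = 1.7176 − (0.2548)·3.520280 − (1.3767/3.1043)·3.375259 = -0.676232
denominator = 1 − 3.520280 = -2.520280
p = -0.676232 / -2.520280 = 0.2683

p = 0.2683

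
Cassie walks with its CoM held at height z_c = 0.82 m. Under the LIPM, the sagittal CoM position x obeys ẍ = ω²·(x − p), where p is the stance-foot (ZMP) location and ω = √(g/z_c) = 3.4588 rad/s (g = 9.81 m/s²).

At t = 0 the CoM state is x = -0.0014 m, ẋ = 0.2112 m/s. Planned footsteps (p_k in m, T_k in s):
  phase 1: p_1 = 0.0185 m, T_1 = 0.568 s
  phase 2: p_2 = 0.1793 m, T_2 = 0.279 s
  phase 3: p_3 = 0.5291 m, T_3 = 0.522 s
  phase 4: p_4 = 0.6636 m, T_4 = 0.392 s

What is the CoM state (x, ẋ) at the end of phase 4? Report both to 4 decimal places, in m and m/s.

phase 1: p=0.0185, T=0.568, ωT=1.964598, cosh=3.636130, sinh=3.495918; start (x,ẋ)=(-0.001400, 0.211200) → end (x,ẋ)=(0.159607, 0.527326)
phase 2: p=0.1793, T=0.279, ωT=0.965005, cosh=1.502891, sinh=1.121910; start (x,ẋ)=(0.159607, 0.527326) → end (x,ẋ)=(0.320750, 0.716098)
phase 3: p=0.5291, T=0.522, ωT=1.805494, cosh=3.123683, sinh=2.959290; start (x,ẋ)=(0.320750, 0.716098) → end (x,ẋ)=(0.490961, 0.104276)
phase 4: p=0.6636, T=0.392, ωT=1.355850, cosh=2.068892, sinh=1.811164; start (x,ẋ)=(0.490961, 0.104276) → end (x,ẋ)=(0.361033, -0.865750)

x = 0.3610, ẋ = -0.8657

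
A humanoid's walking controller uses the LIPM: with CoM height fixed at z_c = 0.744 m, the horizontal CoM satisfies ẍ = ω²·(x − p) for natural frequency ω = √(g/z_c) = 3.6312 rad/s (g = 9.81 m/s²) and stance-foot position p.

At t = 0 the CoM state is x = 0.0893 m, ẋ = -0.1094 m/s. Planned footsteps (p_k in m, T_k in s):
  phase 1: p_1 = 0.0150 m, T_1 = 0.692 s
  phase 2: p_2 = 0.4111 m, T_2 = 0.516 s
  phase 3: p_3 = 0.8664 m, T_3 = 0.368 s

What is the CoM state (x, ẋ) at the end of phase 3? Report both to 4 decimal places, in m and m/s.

x = 1.7780, ẋ = 3.8016

phase 1: p=0.0150, T=0.692, ωT=2.512790, cosh=6.210178, sinh=6.129136; start (x,ẋ)=(0.089300, -0.109400) → end (x,ẋ)=(0.291759, 0.974236)
phase 2: p=0.4111, T=0.516, ωT=1.873699, cosh=3.332948, sinh=3.179394; start (x,ẋ)=(0.291759, 0.974236) → end (x,ẋ)=(0.866361, 1.869285)
phase 3: p=0.8664, T=0.368, ωT=1.336282, cosh=2.033845, sinh=1.771024; start (x,ẋ)=(0.866361, 1.869285) → end (x,ẋ)=(1.778016, 3.801583)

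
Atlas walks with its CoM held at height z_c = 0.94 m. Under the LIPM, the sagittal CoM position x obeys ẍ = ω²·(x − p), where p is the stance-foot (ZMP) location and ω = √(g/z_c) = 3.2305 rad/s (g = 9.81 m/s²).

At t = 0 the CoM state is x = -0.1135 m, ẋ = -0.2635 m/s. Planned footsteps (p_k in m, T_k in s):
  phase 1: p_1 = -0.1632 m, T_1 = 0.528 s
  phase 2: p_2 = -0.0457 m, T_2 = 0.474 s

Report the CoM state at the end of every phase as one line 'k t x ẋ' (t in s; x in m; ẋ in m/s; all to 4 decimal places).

phase 1: p=-0.1632, T=0.528, ωT=1.705704, cosh=2.843452, sinh=2.661808; start (x,ẋ)=(-0.113500, -0.263500) → end (x,ẋ)=(-0.238994, -0.321881)
phase 2: p=-0.0457, T=0.474, ωT=1.531257, cosh=2.420125, sinh=2.203861; start (x,ẋ)=(-0.238994, -0.321881) → end (x,ẋ)=(-0.733085, -2.155165)

1 0.5280 -0.2390 -0.3219
2 1.0020 -0.7331 -2.1552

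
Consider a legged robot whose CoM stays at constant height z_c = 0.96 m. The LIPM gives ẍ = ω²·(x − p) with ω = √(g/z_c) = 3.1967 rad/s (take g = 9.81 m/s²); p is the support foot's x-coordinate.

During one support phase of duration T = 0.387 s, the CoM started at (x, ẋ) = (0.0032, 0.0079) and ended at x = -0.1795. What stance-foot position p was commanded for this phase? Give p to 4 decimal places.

p = 0.2182

ωT = 3.1967·0.387 = 1.237123; cosh(ωT) = 1.867952, sinh(ωT) = 1.577734
x(T) = p + (x₀−p)·cosh(ωT) + (ẋ₀/ω)·sinh(ωT) ⇒ p·(1 − cosh) = x(T) − x₀·cosh − (ẋ₀/ω)·sinh
numerator   = -0.1795 − (0.0032)·1.867952 − (0.0079/3.1967)·1.577734 = -0.189376
denominator = 1 − 1.867952 = -0.867952
p = -0.189376 / -0.867952 = 0.2182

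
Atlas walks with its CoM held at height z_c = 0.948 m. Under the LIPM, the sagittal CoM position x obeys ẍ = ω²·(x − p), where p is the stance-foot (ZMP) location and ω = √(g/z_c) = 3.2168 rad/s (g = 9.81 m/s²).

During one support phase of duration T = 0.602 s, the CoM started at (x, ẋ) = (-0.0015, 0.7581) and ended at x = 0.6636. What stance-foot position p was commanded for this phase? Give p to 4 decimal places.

ωT = 3.2168·0.602 = 1.936514; cosh(ωT) = 3.539369, sinh(ωT) = 3.395163
x(T) = p + (x₀−p)·cosh(ωT) + (ẋ₀/ω)·sinh(ωT) ⇒ p·(1 − cosh) = x(T) − x₀·cosh − (ẋ₀/ω)·sinh
numerator   = 0.6636 − (-0.0015)·3.539369 − (0.7581/3.2168)·3.395163 = -0.131226
denominator = 1 − 3.539369 = -2.539369
p = -0.131226 / -2.539369 = 0.0517

p = 0.0517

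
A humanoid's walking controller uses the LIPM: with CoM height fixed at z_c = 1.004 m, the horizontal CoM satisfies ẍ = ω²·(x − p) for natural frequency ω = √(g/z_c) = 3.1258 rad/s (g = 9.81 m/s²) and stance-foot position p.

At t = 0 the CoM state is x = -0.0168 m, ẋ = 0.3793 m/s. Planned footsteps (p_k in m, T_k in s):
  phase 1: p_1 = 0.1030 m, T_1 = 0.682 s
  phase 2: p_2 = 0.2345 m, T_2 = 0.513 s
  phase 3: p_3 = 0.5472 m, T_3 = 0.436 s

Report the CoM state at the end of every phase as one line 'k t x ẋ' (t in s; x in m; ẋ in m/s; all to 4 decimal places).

1 0.6820 0.0952 0.0651
2 1.1950 -0.0761 -0.8700
3 1.6310 -1.2583 -5.3678

phase 1: p=0.1030, T=0.682, ωT=2.131796, cosh=4.274307, sinh=4.155683; start (x,ẋ)=(-0.016800, 0.379300) → end (x,ẋ)=(0.095209, 0.065063)
phase 2: p=0.2345, T=0.513, ωT=1.603535, cosh=2.585879, sinh=2.384695; start (x,ẋ)=(0.095209, 0.065063) → end (x,ẋ)=(-0.076053, -0.870042)
phase 3: p=0.5472, T=0.436, ωT=1.362849, cosh=2.081620, sinh=1.825689; start (x,ẋ)=(-0.076053, -0.870042) → end (x,ẋ)=(-1.258341, -5.367836)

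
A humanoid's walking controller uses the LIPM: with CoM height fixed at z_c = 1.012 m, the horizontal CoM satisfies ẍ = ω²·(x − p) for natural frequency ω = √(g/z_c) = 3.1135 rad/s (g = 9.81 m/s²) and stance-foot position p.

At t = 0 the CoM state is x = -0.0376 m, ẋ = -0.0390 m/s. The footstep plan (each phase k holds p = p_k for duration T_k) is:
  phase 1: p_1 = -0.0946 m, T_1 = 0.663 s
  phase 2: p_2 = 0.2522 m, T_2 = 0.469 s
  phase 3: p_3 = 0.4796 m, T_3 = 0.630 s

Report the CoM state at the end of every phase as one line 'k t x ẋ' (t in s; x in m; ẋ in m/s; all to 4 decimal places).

1 0.6630 0.0850 0.5318
2 1.1320 0.2208 0.1465
3 1.7620 -0.2948 -2.2771

phase 1: p=-0.0946, T=0.663, ωT=2.064250, cosh=4.003152, sinh=3.876238; start (x,ẋ)=(-0.037600, -0.039000) → end (x,ẋ)=(0.085026, 0.531791)
phase 2: p=0.2522, T=0.469, ωT=1.460231, cosh=2.269569, sinh=2.037387; start (x,ẋ)=(0.085026, 0.531791) → end (x,ẋ)=(0.220775, 0.146482)
phase 3: p=0.4796, T=0.630, ωT=1.961505, cosh=3.625333, sinh=3.484687; start (x,ẋ)=(0.220775, 0.146482) → end (x,ẋ)=(-0.294782, -2.277095)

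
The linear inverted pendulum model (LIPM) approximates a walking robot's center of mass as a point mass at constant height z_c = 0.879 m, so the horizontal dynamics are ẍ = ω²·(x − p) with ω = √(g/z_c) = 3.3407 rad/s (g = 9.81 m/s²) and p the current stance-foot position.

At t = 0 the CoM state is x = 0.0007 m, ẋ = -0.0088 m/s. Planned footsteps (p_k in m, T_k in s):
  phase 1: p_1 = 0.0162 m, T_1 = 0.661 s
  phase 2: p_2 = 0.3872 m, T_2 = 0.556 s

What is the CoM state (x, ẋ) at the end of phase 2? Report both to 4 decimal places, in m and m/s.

x = -1.3590, ẋ = -5.6395

phase 1: p=0.0162, T=0.661, ωT=2.208203, cosh=4.604623, sinh=4.494725; start (x,ẋ)=(0.000700, -0.008800) → end (x,ẋ)=(-0.067012, -0.273261)
phase 2: p=0.3872, T=0.556, ωT=1.857429, cosh=3.281659, sinh=3.125585; start (x,ẋ)=(-0.067012, -0.273261) → end (x,ẋ)=(-1.359033, -5.639465)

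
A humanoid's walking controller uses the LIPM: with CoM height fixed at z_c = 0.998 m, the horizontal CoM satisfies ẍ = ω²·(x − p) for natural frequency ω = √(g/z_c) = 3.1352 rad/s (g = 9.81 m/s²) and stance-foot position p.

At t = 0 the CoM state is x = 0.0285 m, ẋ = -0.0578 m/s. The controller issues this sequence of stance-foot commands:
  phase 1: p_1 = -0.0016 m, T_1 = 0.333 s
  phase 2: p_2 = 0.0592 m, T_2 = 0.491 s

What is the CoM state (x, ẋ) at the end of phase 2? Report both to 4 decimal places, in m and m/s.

phase 1: p=-0.0016, T=0.333, ωT=1.044022, cosh=1.596327, sinh=1.244291; start (x,ẋ)=(0.028500, -0.057800) → end (x,ẋ)=(0.023510, 0.025155)
phase 2: p=0.0592, T=0.491, ωT=1.539383, cosh=2.438114, sinh=2.223600; start (x,ẋ)=(0.023510, 0.025155) → end (x,ẋ)=(-0.009975, -0.187479)

x = -0.0100, ẋ = -0.1875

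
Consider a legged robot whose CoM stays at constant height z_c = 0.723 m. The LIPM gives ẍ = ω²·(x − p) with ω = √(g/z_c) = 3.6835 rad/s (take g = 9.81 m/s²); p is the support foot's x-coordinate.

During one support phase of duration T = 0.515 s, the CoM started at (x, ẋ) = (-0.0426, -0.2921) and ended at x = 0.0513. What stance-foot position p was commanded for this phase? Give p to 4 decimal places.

ωT = 3.6835·0.515 = 1.897003; cosh(ωT) = 3.407951, sinh(ωT) = 3.257933
x(T) = p + (x₀−p)·cosh(ωT) + (ẋ₀/ω)·sinh(ωT) ⇒ p·(1 − cosh) = x(T) − x₀·cosh − (ẋ₀/ω)·sinh
numerator   = 0.0513 − (-0.0426)·3.407951 − (-0.2921/3.6835)·3.257933 = 0.454831
denominator = 1 − 3.407951 = -2.407951
p = 0.454831 / -2.407951 = -0.1889

p = -0.1889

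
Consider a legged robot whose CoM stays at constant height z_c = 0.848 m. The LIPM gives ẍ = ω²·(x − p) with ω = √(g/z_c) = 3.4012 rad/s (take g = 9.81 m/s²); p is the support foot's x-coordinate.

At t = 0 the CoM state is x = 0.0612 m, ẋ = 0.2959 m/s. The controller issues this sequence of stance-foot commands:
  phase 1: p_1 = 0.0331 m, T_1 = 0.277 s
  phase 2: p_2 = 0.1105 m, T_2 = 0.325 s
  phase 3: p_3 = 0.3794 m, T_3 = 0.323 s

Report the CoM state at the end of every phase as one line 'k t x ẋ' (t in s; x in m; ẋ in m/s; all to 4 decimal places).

phase 1: p=0.0331, T=0.277, ωT=0.942132, cosh=1.477621, sinh=1.087825; start (x,ẋ)=(0.061200, 0.295900) → end (x,ẋ)=(0.169261, 0.541196)
phase 2: p=0.1105, T=0.325, ωT=1.105390, cosh=1.675742, sinh=1.344660; start (x,ẋ)=(0.169261, 0.541196) → end (x,ẋ)=(0.422928, 1.175643)
phase 3: p=0.3794, T=0.323, ωT=1.098588, cosh=1.666634, sinh=1.333292; start (x,ẋ)=(0.422928, 1.175643) → end (x,ẋ)=(0.912806, 2.156759)

1 0.2770 0.1693 0.5412
2 0.6020 0.4229 1.1756
3 0.9250 0.9128 2.1568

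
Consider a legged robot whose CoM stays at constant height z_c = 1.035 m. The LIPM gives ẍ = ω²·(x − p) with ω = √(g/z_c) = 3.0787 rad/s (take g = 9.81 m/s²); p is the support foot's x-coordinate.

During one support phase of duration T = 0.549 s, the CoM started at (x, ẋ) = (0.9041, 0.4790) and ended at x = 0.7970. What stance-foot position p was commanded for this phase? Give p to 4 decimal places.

p = 1.1895

ωT = 3.0787·0.549 = 1.690206; cosh(ωT) = 2.802540, sinh(ωT) = 2.618059
x(T) = p + (x₀−p)·cosh(ωT) + (ẋ₀/ω)·sinh(ωT) ⇒ p·(1 − cosh) = x(T) − x₀·cosh − (ẋ₀/ω)·sinh
numerator   = 0.7970 − (0.9041)·2.802540 − (0.4790/3.0787)·2.618059 = -2.144108
denominator = 1 − 2.802540 = -1.802540
p = -2.144108 / -1.802540 = 1.1895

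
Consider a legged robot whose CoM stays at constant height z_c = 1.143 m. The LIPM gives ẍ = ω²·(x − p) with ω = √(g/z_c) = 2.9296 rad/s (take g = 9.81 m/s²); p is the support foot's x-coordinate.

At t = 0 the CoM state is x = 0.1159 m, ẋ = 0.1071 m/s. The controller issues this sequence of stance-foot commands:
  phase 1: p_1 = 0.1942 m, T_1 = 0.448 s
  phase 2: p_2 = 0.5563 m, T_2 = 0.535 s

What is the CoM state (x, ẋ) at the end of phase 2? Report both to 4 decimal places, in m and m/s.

phase 1: p=0.1942, T=0.448, ωT=1.312461, cosh=1.992231, sinh=1.723074; start (x,ẋ)=(0.115900, 0.107100) → end (x,ẋ)=(0.101200, -0.181884)
phase 2: p=0.5563, T=0.535, ωT=1.567336, cosh=2.501230, sinh=2.292630; start (x,ẋ)=(0.101200, -0.181884) → end (x,ẋ)=(-0.724347, -3.511606)

x = -0.7243, ẋ = -3.5116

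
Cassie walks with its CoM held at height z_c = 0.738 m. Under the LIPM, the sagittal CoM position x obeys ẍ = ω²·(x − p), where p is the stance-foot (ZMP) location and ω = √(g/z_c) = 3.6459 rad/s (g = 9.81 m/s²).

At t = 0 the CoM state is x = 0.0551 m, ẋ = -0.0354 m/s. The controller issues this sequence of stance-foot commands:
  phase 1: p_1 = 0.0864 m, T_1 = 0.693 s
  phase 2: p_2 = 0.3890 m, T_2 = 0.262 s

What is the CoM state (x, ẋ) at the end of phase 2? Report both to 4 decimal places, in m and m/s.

x = -0.7296, ẋ = -3.6515

phase 1: p=0.0864, T=0.693, ωT=2.526609, cosh=6.295468, sinh=6.215538; start (x,ẋ)=(0.055100, -0.035400) → end (x,ẋ)=(-0.170998, -0.932156)
phase 2: p=0.3890, T=0.262, ωT=0.955226, cosh=1.491991, sinh=1.107266; start (x,ẋ)=(-0.170998, -0.932156) → end (x,ẋ)=(-0.729610, -3.651471)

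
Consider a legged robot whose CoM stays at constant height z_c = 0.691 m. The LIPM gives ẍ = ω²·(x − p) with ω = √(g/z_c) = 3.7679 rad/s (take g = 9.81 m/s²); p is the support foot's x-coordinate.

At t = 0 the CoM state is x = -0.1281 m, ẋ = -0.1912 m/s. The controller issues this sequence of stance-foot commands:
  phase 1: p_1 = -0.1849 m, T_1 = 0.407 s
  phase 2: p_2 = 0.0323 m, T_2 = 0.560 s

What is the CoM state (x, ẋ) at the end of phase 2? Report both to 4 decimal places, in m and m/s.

x = -0.7595, ẋ = -2.8948

phase 1: p=-0.1849, T=0.407, ωT=1.533535, cosh=2.425152, sinh=2.209380; start (x,ẋ)=(-0.128100, -0.191200) → end (x,ẋ)=(-0.159265, 0.009155)
phase 2: p=0.0323, T=0.560, ωT=2.110024, cosh=4.184837, sinh=4.063602; start (x,ẋ)=(-0.159265, 0.009155) → end (x,ẋ)=(-0.759495, -2.894788)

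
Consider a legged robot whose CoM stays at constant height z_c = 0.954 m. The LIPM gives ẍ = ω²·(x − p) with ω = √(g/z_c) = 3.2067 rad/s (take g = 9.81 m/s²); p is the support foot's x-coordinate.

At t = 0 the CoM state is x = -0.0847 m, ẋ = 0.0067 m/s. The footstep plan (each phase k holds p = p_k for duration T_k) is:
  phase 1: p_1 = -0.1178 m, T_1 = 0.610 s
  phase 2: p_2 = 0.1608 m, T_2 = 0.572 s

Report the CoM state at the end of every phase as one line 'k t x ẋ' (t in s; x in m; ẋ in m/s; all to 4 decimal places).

phase 1: p=-0.1178, T=0.610, ωT=1.956087, cosh=3.606506, sinh=3.465095; start (x,ẋ)=(-0.084700, 0.006700) → end (x,ẋ)=(0.008815, 0.391955)
phase 2: p=0.1608, T=0.572, ωT=1.834232, cosh=3.210031, sinh=3.050295; start (x,ẋ)=(0.008815, 0.391955) → end (x,ẋ)=(0.045762, -0.228433)

1 0.6100 0.0088 0.3920
2 1.1820 0.0458 -0.2284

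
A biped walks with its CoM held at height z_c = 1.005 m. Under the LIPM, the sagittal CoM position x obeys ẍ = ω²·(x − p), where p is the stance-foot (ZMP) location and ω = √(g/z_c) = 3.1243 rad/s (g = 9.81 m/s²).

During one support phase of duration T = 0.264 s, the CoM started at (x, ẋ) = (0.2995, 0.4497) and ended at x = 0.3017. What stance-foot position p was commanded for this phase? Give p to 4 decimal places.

ωT = 3.1243·0.264 = 0.824815; cosh(ωT) = 1.359888, sinh(ωT) = 0.921572
x(T) = p + (x₀−p)·cosh(ωT) + (ẋ₀/ω)·sinh(ωT) ⇒ p·(1 − cosh) = x(T) − x₀·cosh − (ẋ₀/ω)·sinh
numerator   = 0.3017 − (0.2995)·1.359888 − (0.4497/3.1243)·0.921572 = -0.238234
denominator = 1 − 1.359888 = -0.359888
p = -0.238234 / -0.359888 = 0.6620

p = 0.6620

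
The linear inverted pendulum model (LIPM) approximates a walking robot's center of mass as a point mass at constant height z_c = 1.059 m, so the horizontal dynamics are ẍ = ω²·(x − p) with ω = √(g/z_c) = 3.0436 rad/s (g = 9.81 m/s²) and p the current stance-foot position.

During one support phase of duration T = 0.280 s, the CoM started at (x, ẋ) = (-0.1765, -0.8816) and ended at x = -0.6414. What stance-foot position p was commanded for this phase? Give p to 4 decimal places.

p = 0.3086

ωT = 3.0436·0.280 = 0.852208; cosh(ωT) = 1.385645, sinh(ωT) = 0.959173
x(T) = p + (x₀−p)·cosh(ωT) + (ẋ₀/ω)·sinh(ωT) ⇒ p·(1 − cosh) = x(T) − x₀·cosh − (ẋ₀/ω)·sinh
numerator   = -0.6414 − (-0.1765)·1.385645 − (-0.8816/3.0436)·0.959173 = -0.119002
denominator = 1 − 1.385645 = -0.385645
p = -0.119002 / -0.385645 = 0.3086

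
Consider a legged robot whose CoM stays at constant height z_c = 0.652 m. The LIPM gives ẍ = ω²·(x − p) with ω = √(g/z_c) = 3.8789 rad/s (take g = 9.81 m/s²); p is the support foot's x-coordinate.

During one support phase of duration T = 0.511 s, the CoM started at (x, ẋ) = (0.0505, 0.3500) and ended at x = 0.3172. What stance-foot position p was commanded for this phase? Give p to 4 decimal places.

ωT = 3.8789·0.511 = 1.982118; cosh(ωT) = 3.697938, sinh(ωT) = 3.560161
x(T) = p + (x₀−p)·cosh(ωT) + (ẋ₀/ω)·sinh(ωT) ⇒ p·(1 − cosh) = x(T) − x₀·cosh − (ẋ₀/ω)·sinh
numerator   = 0.3172 − (0.0505)·3.697938 − (0.3500/3.8789)·3.560161 = -0.190785
denominator = 1 − 3.697938 = -2.697938
p = -0.190785 / -2.697938 = 0.0707

p = 0.0707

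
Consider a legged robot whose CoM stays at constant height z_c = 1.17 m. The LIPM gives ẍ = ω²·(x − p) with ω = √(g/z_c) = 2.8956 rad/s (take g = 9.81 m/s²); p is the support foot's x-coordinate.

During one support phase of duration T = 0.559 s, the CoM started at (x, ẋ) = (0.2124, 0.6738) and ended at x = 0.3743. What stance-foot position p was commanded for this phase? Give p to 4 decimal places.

p = 0.4603

ωT = 2.8956·0.559 = 1.618640; cosh(ωT) = 2.622196, sinh(ωT) = 2.424028
x(T) = p + (x₀−p)·cosh(ωT) + (ẋ₀/ω)·sinh(ωT) ⇒ p·(1 − cosh) = x(T) − x₀·cosh − (ẋ₀/ω)·sinh
numerator   = 0.3743 − (0.2124)·2.622196 − (0.6738/2.8956)·2.424028 = -0.746721
denominator = 1 − 2.622196 = -1.622196
p = -0.746721 / -1.622196 = 0.4603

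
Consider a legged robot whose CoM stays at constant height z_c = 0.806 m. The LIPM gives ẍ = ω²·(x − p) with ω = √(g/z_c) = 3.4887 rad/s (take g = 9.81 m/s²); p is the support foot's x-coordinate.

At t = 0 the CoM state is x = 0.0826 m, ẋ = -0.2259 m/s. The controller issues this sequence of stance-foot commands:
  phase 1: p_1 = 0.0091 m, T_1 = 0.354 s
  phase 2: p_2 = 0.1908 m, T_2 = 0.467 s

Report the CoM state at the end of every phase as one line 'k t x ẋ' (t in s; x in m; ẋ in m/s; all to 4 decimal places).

1 0.3540 0.0442 -0.0177
2 0.8210 -0.2097 -1.3004

phase 1: p=0.0091, T=0.354, ωT=1.235000, cosh=1.864606, sinh=1.573772; start (x,ẋ)=(0.082600, -0.225900) → end (x,ẋ)=(0.044244, -0.017669)
phase 2: p=0.1908, T=0.467, ωT=1.629223, cosh=2.647996, sinh=2.451914; start (x,ẋ)=(0.044244, -0.017669) → end (x,ẋ)=(-0.209698, -1.300428)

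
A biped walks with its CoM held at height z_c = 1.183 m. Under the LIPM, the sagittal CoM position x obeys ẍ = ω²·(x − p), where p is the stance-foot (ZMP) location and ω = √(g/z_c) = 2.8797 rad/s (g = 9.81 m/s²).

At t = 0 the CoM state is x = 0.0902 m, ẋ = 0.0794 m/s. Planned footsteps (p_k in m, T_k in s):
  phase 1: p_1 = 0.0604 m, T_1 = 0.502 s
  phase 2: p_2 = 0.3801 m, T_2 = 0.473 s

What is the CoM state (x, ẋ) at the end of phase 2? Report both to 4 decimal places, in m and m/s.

phase 1: p=0.0604, T=0.502, ωT=1.445609, cosh=2.240020, sinh=2.004418; start (x,ẋ)=(0.090200, 0.079400) → end (x,ẋ)=(0.182419, 0.349867)
phase 2: p=0.3801, T=0.473, ωT=1.362098, cosh=2.080250, sinh=1.824127; start (x,ẋ)=(0.182419, 0.349867) → end (x,ẋ)=(0.190495, -0.310595)

x = 0.1905, ẋ = -0.3106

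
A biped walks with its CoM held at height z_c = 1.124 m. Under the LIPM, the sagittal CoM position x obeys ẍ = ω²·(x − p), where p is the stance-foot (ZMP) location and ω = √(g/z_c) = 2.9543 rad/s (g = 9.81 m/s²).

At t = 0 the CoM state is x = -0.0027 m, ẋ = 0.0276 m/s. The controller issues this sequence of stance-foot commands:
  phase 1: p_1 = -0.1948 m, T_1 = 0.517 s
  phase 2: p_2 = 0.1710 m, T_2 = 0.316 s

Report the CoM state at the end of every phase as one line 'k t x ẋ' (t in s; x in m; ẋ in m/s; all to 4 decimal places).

phase 1: p=-0.1948, T=0.517, ωT=1.527373, cosh=2.411583, sinh=2.194478; start (x,ẋ)=(-0.002700, 0.027600) → end (x,ẋ)=(0.288967, 1.311972)
phase 2: p=0.1710, T=0.316, ωT=0.933559, cosh=1.468349, sinh=1.075196; start (x,ẋ)=(0.288967, 1.311972) → end (x,ẋ)=(0.821699, 2.301148)

1 0.5170 0.2890 1.3120
2 0.8330 0.8217 2.3011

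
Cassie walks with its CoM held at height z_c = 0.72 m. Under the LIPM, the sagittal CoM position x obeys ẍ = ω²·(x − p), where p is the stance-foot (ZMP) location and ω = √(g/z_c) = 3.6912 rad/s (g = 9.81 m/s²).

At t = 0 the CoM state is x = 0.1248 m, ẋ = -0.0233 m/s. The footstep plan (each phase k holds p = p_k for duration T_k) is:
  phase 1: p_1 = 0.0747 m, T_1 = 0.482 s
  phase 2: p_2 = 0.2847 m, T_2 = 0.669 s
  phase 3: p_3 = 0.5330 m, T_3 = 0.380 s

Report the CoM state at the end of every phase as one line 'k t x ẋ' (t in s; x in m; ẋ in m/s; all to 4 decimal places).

phase 1: p=0.0747, T=0.482, ωT=1.779158, cosh=3.046824, sinh=2.878044; start (x,ẋ)=(0.124800, -0.023300) → end (x,ẋ)=(0.209179, 0.461243)
phase 2: p=0.2847, T=0.669, ωT=2.469413, cosh=5.950071, sinh=5.865436; start (x,ẋ)=(0.209179, 0.461243) → end (x,ẋ)=(0.568274, 1.109357)
phase 3: p=0.5330, T=0.380, ωT=1.402656, cosh=2.155964, sinh=1.910021; start (x,ẋ)=(0.568274, 1.109357) → end (x,ẋ)=(1.183088, 2.640423)

1 0.4820 0.2092 0.4612
2 1.1510 0.5683 1.1094
3 1.5310 1.1831 2.6404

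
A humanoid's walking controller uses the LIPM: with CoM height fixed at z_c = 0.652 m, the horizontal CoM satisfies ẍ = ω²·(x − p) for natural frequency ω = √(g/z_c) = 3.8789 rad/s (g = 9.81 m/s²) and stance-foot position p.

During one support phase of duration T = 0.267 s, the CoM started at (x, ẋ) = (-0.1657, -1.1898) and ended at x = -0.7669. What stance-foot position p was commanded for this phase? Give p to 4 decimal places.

p = 0.2159

ωT = 3.8789·0.267 = 1.035666; cosh(ωT) = 1.585986, sinh(ωT) = 1.230996
x(T) = p + (x₀−p)·cosh(ωT) + (ẋ₀/ω)·sinh(ωT) ⇒ p·(1 − cosh) = x(T) − x₀·cosh − (ẋ₀/ω)·sinh
numerator   = -0.7669 − (-0.1657)·1.585986 − (-1.1898/3.8789)·1.230996 = -0.126511
denominator = 1 − 1.585986 = -0.585986
p = -0.126511 / -0.585986 = 0.2159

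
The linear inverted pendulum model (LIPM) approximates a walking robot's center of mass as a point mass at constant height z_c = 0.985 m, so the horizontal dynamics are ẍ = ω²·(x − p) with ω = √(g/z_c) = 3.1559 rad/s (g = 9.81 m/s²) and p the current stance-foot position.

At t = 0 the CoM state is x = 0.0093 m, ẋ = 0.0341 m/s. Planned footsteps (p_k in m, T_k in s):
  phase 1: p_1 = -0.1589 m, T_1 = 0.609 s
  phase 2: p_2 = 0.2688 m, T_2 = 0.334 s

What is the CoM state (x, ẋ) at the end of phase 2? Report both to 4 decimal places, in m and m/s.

phase 1: p=-0.1589, T=0.609, ωT=1.921943, cosh=3.490274, sinh=3.343951; start (x,ẋ)=(0.009300, 0.034100) → end (x,ẋ)=(0.464296, 1.894063)
phase 2: p=0.2688, T=0.334, ωT=1.054071, cosh=1.608912, sinh=1.260395; start (x,ẋ)=(0.464296, 1.894063) → end (x,ẋ)=(1.339782, 3.825000)

x = 1.3398, ẋ = 3.8250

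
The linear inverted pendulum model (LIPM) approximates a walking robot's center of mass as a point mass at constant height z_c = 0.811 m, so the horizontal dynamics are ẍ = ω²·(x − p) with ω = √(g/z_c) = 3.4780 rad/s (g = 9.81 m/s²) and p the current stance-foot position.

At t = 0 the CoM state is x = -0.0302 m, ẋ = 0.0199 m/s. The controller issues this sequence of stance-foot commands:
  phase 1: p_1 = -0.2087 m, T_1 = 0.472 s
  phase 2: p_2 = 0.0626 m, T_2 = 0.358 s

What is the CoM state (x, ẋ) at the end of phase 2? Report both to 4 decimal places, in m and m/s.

phase 1: p=-0.2087, T=0.472, ωT=1.641616, cosh=2.678587, sinh=2.484920; start (x,ẋ)=(-0.030200, 0.019900) → end (x,ẋ)=(0.283646, 1.595999)
phase 2: p=0.0626, T=0.358, ωT=1.245124, cosh=1.880635, sinh=1.592730; start (x,ẋ)=(0.283646, 1.595999) → end (x,ẋ)=(1.209185, 4.225979)

x = 1.2092, ẋ = 4.2260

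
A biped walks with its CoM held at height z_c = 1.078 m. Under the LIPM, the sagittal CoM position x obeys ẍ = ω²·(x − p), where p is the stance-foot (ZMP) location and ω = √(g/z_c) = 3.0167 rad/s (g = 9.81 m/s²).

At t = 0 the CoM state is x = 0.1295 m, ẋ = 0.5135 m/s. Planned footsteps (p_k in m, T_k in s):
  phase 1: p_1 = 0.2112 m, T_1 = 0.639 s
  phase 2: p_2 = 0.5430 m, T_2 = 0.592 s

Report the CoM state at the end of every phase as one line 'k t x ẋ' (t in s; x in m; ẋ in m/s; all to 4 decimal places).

phase 1: p=0.2112, T=0.639, ωT=1.927671, cosh=3.509486, sinh=3.363999; start (x,ẋ)=(0.129500, 0.513500) → end (x,ẋ)=(0.497092, 0.973015)
phase 2: p=0.5430, T=0.592, ωT=1.785886, cosh=3.066257, sinh=2.898608; start (x,ẋ)=(0.497092, 0.973015) → end (x,ẋ)=(1.337160, 2.582083)

1 0.6390 0.4971 0.9730
2 1.2310 1.3372 2.5821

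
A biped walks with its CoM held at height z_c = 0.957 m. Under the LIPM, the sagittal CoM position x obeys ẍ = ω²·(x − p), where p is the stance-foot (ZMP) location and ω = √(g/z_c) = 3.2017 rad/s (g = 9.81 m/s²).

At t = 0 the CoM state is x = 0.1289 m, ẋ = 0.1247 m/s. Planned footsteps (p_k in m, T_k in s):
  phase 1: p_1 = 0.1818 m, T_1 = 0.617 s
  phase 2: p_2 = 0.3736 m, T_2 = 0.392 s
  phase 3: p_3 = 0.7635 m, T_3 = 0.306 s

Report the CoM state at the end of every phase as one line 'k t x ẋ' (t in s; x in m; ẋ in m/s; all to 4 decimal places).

1 0.6170 0.1251 -0.1406
2 1.0090 -0.1684 -1.5487
3 1.3150 -1.2060 -5.7672

phase 1: p=0.1818, T=0.617, ωT=1.975449, cosh=3.674277, sinh=3.535578; start (x,ẋ)=(0.128900, 0.124700) → end (x,ẋ)=(0.125135, -0.140638)
phase 2: p=0.3736, T=0.392, ωT=1.255066, cosh=1.896564, sinh=1.611507; start (x,ẋ)=(0.125135, -0.140638) → end (x,ẋ)=(-0.168418, -1.548702)
phase 3: p=0.7635, T=0.306, ωT=0.979720, cosh=1.519563, sinh=1.144147; start (x,ẋ)=(-0.168418, -1.548702) → end (x,ẋ)=(-1.206046, -5.767168)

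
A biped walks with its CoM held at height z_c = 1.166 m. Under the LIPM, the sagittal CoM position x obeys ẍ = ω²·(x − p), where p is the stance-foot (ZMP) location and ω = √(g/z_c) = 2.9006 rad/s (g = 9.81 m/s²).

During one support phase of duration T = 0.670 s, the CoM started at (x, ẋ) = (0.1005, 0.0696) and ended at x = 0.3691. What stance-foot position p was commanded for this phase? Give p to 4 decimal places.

ωT = 2.9006·0.670 = 1.943402; cosh(ωT) = 3.562840, sinh(ωT) = 3.419625
x(T) = p + (x₀−p)·cosh(ωT) + (ẋ₀/ω)·sinh(ωT) ⇒ p·(1 − cosh) = x(T) − x₀·cosh − (ẋ₀/ω)·sinh
numerator   = 0.3691 − (0.1005)·3.562840 − (0.0696/2.9006)·3.419625 = -0.071019
denominator = 1 − 3.562840 = -2.562840
p = -0.071019 / -2.562840 = 0.0277

p = 0.0277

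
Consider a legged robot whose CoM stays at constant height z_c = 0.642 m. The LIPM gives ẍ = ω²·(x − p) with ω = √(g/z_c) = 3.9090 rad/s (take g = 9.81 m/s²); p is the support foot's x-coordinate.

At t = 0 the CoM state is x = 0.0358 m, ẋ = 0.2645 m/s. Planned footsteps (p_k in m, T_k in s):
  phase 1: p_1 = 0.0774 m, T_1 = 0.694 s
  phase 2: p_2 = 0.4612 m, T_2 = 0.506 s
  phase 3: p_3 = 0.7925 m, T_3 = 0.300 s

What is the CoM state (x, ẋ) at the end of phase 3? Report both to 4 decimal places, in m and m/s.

x = 0.3033, ẋ = -1.4460

phase 1: p=0.0774, T=0.694, ωT=2.712846, cosh=7.569229, sinh=7.502881; start (x,ẋ)=(0.035800, 0.264500) → end (x,ẋ)=(0.270198, 0.781985)
phase 2: p=0.4612, T=0.506, ωT=1.977954, cosh=3.683146, sinh=3.544794; start (x,ẋ)=(0.270198, 0.781985) → end (x,ẋ)=(0.466837, 0.233522)
phase 3: p=0.7925, T=0.300, ωT=1.172700, cosh=1.770117, sinh=1.460587; start (x,ẋ)=(0.466837, 0.233522) → end (x,ẋ)=(0.303293, -1.445991)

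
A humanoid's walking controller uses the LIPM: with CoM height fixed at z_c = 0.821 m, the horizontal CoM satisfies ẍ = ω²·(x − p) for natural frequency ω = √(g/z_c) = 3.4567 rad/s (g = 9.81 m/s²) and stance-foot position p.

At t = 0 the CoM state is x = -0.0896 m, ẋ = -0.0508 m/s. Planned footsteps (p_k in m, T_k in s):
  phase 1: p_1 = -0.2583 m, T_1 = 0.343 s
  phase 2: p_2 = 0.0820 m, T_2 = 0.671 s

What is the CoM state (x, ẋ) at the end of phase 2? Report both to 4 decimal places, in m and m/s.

phase 1: p=-0.2583, T=0.343, ωT=1.185648, cosh=1.789178, sinh=1.483630; start (x,ẋ)=(-0.089600, -0.050800) → end (x,ẋ)=(0.021731, 0.774281)
phase 2: p=0.0820, T=0.671, ωT=2.319446, cosh=5.134182, sinh=5.035854; start (x,ẋ)=(0.021731, 0.774281) → end (x,ẋ)=(0.900569, 2.926167)

x = 0.9006, ẋ = 2.9262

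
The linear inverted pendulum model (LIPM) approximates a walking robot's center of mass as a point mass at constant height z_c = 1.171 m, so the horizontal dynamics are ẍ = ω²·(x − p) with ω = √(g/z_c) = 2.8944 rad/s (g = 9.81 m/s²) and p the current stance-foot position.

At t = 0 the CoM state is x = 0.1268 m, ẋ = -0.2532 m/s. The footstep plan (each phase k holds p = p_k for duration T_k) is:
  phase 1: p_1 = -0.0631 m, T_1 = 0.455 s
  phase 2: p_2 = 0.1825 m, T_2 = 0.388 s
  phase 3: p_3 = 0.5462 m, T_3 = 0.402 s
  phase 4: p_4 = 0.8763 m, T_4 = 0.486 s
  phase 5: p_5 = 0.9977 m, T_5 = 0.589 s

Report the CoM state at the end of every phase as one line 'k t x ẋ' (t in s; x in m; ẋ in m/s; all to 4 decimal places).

phase 1: p=-0.0631, T=0.455, ωT=1.316952, cosh=1.999990, sinh=1.732039; start (x,ẋ)=(0.126800, -0.253200) → end (x,ẋ)=(0.165181, 0.445612)
phase 2: p=0.1825, T=0.388, ωT=1.123027, cosh=1.699720, sinh=1.374426; start (x,ẋ)=(0.165181, 0.445612) → end (x,ẋ)=(0.364664, 0.688516)
phase 3: p=0.5462, T=0.402, ωT=1.163549, cosh=1.756825, sinh=1.444449; start (x,ẋ)=(0.364664, 0.688516) → end (x,ẋ)=(0.570876, 0.450633)
phase 4: p=0.8763, T=0.486, ωT=1.406678, cosh=2.163664, sinh=1.918709; start (x,ẋ)=(0.570876, 0.450633) → end (x,ẋ)=(0.514192, -0.721155)
phase 5: p=0.9977, T=0.589, ωT=1.704802, cosh=2.841051, sinh=2.659243; start (x,ẋ)=(0.514192, -0.721155) → end (x,ẋ)=(-1.038536, -5.770358)

1 0.4550 0.1652 0.4456
2 0.8430 0.3647 0.6885
3 1.2450 0.5709 0.4506
4 1.7310 0.5142 -0.7212
5 2.3200 -1.0385 -5.7704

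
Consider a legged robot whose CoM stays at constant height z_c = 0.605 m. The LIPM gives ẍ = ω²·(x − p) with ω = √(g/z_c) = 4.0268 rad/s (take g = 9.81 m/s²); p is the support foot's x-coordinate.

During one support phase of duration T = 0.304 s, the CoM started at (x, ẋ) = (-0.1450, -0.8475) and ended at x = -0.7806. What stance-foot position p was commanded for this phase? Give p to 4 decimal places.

ωT = 4.0268·0.304 = 1.224147; cosh(ωT) = 1.847636, sinh(ωT) = 1.553628
x(T) = p + (x₀−p)·cosh(ωT) + (ẋ₀/ω)·sinh(ωT) ⇒ p·(1 − cosh) = x(T) − x₀·cosh − (ẋ₀/ω)·sinh
numerator   = -0.7806 − (-0.1450)·1.847636 − (-0.8475/4.0268)·1.553628 = -0.185709
denominator = 1 − 1.847636 = -0.847636
p = -0.185709 / -0.847636 = 0.2191

p = 0.2191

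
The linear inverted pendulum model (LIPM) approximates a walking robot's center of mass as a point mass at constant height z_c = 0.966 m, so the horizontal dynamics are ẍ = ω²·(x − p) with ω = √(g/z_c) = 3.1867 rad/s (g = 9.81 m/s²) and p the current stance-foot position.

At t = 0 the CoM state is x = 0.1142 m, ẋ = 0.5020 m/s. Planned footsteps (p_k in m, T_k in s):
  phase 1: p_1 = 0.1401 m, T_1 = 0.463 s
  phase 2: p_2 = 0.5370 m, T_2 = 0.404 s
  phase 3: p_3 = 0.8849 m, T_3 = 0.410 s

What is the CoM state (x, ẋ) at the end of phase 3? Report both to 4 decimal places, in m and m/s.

phase 1: p=0.1401, T=0.463, ωT=1.475442, cosh=2.300823, sinh=2.072146; start (x,ẋ)=(0.114200, 0.502000) → end (x,ẋ)=(0.406933, 0.983988)
phase 2: p=0.5370, T=0.404, ωT=1.287427, cosh=1.949715, sinh=1.673735; start (x,ẋ)=(0.406933, 0.983988) → end (x,ẋ)=(0.800222, 1.224759)
phase 3: p=0.8849, T=0.410, ωT=1.306547, cosh=1.982076, sinh=1.711323; start (x,ẋ)=(0.800222, 1.224759) → end (x,ẋ)=(1.374782, 1.965777)

x = 1.3748, ẋ = 1.9658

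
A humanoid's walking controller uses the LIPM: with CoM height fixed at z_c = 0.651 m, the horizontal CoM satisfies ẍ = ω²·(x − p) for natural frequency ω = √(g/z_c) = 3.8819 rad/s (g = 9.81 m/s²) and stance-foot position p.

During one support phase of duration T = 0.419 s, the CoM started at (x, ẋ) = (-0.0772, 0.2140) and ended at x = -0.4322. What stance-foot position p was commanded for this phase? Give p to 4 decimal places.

ωT = 3.8819·0.419 = 1.626516; cosh(ωT) = 2.641369, sinh(ωT) = 2.444755
x(T) = p + (x₀−p)·cosh(ωT) + (ẋ₀/ω)·sinh(ωT) ⇒ p·(1 − cosh) = x(T) − x₀·cosh − (ẋ₀/ω)·sinh
numerator   = -0.4322 − (-0.0772)·2.641369 − (0.2140/3.8819)·2.444755 = -0.363060
denominator = 1 − 2.641369 = -1.641369
p = -0.363060 / -1.641369 = 0.2212

p = 0.2212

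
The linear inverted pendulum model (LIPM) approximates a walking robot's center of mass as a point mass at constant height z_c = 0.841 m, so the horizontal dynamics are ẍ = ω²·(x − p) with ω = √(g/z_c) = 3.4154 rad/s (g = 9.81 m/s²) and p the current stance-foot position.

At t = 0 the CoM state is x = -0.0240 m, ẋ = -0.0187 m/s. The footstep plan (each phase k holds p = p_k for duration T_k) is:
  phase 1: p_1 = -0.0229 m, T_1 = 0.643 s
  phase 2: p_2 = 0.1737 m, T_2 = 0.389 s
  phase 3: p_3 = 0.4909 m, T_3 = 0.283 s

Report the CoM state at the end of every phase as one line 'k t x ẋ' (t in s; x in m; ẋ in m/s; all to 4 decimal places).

phase 1: p=-0.0229, T=0.643, ωT=2.196102, cosh=4.550570, sinh=4.439334; start (x,ẋ)=(-0.024000, -0.018700) → end (x,ẋ)=(-0.052212, -0.101774)
phase 2: p=0.1737, T=0.389, ωT=1.328591, cosh=2.020284, sinh=1.755434; start (x,ẋ)=(-0.052212, -0.101774) → end (x,ẋ)=(-0.335016, -1.560069)
phase 3: p=0.4909, T=0.283, ωT=0.966558, cosh=1.504635, sinh=1.124245; start (x,ẋ)=(-0.335016, -1.560069) → end (x,ẋ)=(-1.265329, -5.518643)

1 0.6430 -0.0522 -0.1018
2 1.0320 -0.3350 -1.5601
3 1.3150 -1.2653 -5.5186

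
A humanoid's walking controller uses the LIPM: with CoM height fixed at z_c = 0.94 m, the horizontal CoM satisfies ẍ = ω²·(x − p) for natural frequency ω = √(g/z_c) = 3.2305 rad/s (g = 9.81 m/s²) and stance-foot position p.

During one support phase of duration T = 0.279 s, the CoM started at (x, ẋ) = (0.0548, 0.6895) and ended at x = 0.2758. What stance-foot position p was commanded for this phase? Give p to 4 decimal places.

p = 0.0513

ωT = 3.2305·0.279 = 0.901310; cosh(ωT) = 1.434432, sinh(ωT) = 1.028394
x(T) = p + (x₀−p)·cosh(ωT) + (ẋ₀/ω)·sinh(ωT) ⇒ p·(1 − cosh) = x(T) − x₀·cosh − (ẋ₀/ω)·sinh
numerator   = 0.2758 − (0.0548)·1.434432 − (0.6895/3.2305)·1.028394 = -0.022302
denominator = 1 − 1.434432 = -0.434432
p = -0.022302 / -0.434432 = 0.0513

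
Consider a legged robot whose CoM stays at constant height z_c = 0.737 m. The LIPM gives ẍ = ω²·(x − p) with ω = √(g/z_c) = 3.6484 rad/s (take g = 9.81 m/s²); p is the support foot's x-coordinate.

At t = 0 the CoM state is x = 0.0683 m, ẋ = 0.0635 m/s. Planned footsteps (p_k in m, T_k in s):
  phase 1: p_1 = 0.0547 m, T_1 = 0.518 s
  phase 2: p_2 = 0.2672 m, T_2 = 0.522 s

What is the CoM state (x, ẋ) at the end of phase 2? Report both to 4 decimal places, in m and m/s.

phase 1: p=0.0547, T=0.518, ωT=1.889871, cosh=3.384804, sinh=3.233712; start (x,ẋ)=(0.068300, 0.063500) → end (x,ẋ)=(0.157016, 0.375386)
phase 2: p=0.2672, T=0.522, ωT=1.904465, cosh=3.432357, sinh=3.283455; start (x,ẋ)=(0.157016, 0.375386) → end (x,ẋ)=(0.226845, -0.031477)

x = 0.2268, ẋ = -0.0315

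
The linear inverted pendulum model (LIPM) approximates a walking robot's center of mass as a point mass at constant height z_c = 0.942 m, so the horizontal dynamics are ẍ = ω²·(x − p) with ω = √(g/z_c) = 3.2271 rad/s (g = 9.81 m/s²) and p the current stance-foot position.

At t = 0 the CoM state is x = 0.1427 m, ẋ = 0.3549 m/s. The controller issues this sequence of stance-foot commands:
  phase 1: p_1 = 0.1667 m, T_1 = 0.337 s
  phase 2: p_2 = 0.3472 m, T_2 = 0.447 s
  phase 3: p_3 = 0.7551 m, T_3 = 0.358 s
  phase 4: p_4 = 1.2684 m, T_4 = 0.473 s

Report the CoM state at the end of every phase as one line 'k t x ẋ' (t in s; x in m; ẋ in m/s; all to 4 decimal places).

1 0.3370 0.2717 0.4845
2 0.7840 0.4783 0.5953
3 1.1420 0.5359 -0.2385
4 1.6150 -0.6586 -5.7566

phase 1: p=0.1667, T=0.337, ωT=1.087533, cosh=1.651996, sinh=1.314949; start (x,ẋ)=(0.142700, 0.354900) → end (x,ẋ)=(0.271663, 0.484450)
phase 2: p=0.3472, T=0.447, ωT=1.442514, cosh=2.233826, sinh=1.997493; start (x,ẋ)=(0.271663, 0.484450) → end (x,ẋ)=(0.478327, 0.595260)
phase 3: p=0.7551, T=0.358, ωT=1.155302, cosh=1.744972, sinh=1.430010; start (x,ẋ)=(0.478327, 0.595260) → end (x,ẋ)=(0.535913, -0.238536)
phase 4: p=1.2684, T=0.473, ωT=1.526418, cosh=2.409489, sinh=2.192176; start (x,ẋ)=(0.535913, -0.238536) → end (x,ẋ)=(-0.658557, -5.756634)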